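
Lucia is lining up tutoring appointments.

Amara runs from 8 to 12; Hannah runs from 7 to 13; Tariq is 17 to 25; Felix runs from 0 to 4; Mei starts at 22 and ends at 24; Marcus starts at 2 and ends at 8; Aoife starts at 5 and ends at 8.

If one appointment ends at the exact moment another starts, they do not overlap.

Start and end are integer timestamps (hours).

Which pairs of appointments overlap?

Amara & Hannah, Aoife & Hannah, Aoife & Marcus, Felix & Marcus, Hannah & Marcus, Mei & Tariq

Two intervals overlap when each starts before the other ends.
Sorted by start: Felix, Marcus, Aoife, Hannah, Amara, Tariq, Mei.
Marcus starts before Felix ends → Felix and Marcus overlap.
Aoife starts after Felix ends, so Felix has no further overlaps.
Aoife starts before Marcus ends → Marcus and Aoife overlap.
Hannah starts before Marcus ends → Marcus and Hannah overlap.
Amara starts exactly when Marcus ends (back-to-back, no overlap), so Marcus has no further overlaps.
Hannah starts before Aoife ends → Aoife and Hannah overlap.
Amara starts exactly when Aoife ends (back-to-back, no overlap), so Aoife has no further overlaps.
Amara starts before Hannah ends → Hannah and Amara overlap.
Tariq starts after Hannah ends, so Hannah has no further overlaps.
Tariq starts after Amara ends, so Amara has no further overlaps.
Mei starts before Tariq ends → Tariq and Mei overlap.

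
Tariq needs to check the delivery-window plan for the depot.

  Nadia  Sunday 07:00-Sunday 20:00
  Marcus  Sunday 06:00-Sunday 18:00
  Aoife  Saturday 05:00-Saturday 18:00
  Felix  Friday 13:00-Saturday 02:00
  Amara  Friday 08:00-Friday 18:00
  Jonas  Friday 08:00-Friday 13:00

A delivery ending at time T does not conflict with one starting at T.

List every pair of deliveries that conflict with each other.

Sorted by start: Jonas, Amara, Felix, Aoife, Marcus, Nadia.
Amara starts before Jonas ends → Jonas and Amara overlap.
Felix starts exactly when Jonas ends (back-to-back, no overlap), so nothing later overlaps Jonas either.
Felix starts before Amara ends → Amara and Felix overlap.
Aoife starts after Amara ends, so nothing later overlaps Amara either.
Aoife starts after Felix ends, so nothing later overlaps Felix either.
Marcus starts after Aoife ends, so nothing later overlaps Aoife either.
Nadia starts before Marcus ends → Marcus and Nadia overlap.

Amara & Felix, Amara & Jonas, Marcus & Nadia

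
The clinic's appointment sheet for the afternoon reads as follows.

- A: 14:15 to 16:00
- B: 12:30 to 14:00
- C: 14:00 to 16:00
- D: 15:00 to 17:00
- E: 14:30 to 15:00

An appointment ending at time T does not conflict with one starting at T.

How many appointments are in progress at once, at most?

Sweep the timeline, counting +1 at each start and −1 at each end (ends before starts at a tie):
12:30 start B → 1
14:00 end B → 0
14:00 start C → 1
14:15 start A → 2
14:30 start E → 3
15:00 end E → 2
15:00 start D → 3
16:00 end A → 2
16:00 end C → 1
17:00 end D → 0
Peak is 3, at 14:30 (A, C, E).

3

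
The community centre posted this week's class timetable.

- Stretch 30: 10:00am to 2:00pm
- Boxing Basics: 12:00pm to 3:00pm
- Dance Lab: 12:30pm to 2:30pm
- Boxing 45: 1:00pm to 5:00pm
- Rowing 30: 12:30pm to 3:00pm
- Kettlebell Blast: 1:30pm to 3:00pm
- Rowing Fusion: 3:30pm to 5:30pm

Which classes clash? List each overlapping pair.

Sorted by start: Stretch 30, Boxing Basics, Dance Lab, Rowing 30, Boxing 45, Kettlebell Blast, Rowing Fusion.
Boxing Basics starts before Stretch 30 ends → Stretch 30 and Boxing Basics overlap.
Dance Lab starts before Stretch 30 ends → Stretch 30 and Dance Lab overlap.
Rowing 30 starts before Stretch 30 ends → Stretch 30 and Rowing 30 overlap.
Boxing 45 starts before Stretch 30 ends → Stretch 30 and Boxing 45 overlap.
Kettlebell Blast starts before Stretch 30 ends → Stretch 30 and Kettlebell Blast overlap.
Rowing Fusion starts after Stretch 30 ends.
Dance Lab starts before Boxing Basics ends → Boxing Basics and Dance Lab overlap.
Rowing 30 starts before Boxing Basics ends → Boxing Basics and Rowing 30 overlap.
Boxing 45 starts before Boxing Basics ends → Boxing Basics and Boxing 45 overlap.
Kettlebell Blast starts before Boxing Basics ends → Boxing Basics and Kettlebell Blast overlap.
Rowing Fusion starts after Boxing Basics ends.
Rowing 30 starts before Dance Lab ends → Dance Lab and Rowing 30 overlap.
Boxing 45 starts before Dance Lab ends → Dance Lab and Boxing 45 overlap.
Kettlebell Blast starts before Dance Lab ends → Dance Lab and Kettlebell Blast overlap.
Rowing Fusion starts after Dance Lab ends.
Boxing 45 starts before Rowing 30 ends → Rowing 30 and Boxing 45 overlap.
Kettlebell Blast starts before Rowing 30 ends → Rowing 30 and Kettlebell Blast overlap.
Rowing Fusion starts after Rowing 30 ends.
Kettlebell Blast starts before Boxing 45 ends → Boxing 45 and Kettlebell Blast overlap.
Rowing Fusion starts before Boxing 45 ends → Boxing 45 and Rowing Fusion overlap.
Rowing Fusion starts after Kettlebell Blast ends.

Boxing 45 & Boxing Basics, Boxing 45 & Dance Lab, Boxing 45 & Kettlebell Blast, Boxing 45 & Rowing 30, Boxing 45 & Rowing Fusion, Boxing 45 & Stretch 30, Boxing Basics & Dance Lab, Boxing Basics & Kettlebell Blast, Boxing Basics & Rowing 30, Boxing Basics & Stretch 30, Dance Lab & Kettlebell Blast, Dance Lab & Rowing 30, Dance Lab & Stretch 30, Kettlebell Blast & Rowing 30, Kettlebell Blast & Stretch 30, Rowing 30 & Stretch 30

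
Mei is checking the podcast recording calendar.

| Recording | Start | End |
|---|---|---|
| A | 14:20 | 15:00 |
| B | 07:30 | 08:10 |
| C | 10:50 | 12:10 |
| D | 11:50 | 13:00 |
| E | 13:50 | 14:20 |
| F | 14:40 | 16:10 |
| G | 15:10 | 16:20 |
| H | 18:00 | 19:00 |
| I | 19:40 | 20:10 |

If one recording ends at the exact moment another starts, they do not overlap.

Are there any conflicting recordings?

Yes

Sorted by start: B, C, D, E, A, F, G, H, I.
C starts after B ends; B is clear from here.
D starts before C ends → C and D overlap.
That's a conflict, so the schedule is not conflict-free.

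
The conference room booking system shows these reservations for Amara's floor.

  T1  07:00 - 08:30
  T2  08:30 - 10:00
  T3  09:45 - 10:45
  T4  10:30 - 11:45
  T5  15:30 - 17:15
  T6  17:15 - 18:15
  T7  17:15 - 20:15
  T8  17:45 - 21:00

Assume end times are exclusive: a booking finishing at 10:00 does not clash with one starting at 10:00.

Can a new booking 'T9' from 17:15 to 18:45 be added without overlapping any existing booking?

No — it overlaps T6, T7, T8

T1: ends 08:30 at or before T9 starts 17:15 → clear.
T2: ends 10:00 at or before T9 starts 17:15 → clear.
T3: ends 10:45 at or before T9 starts 17:15 → clear.
T4: ends 11:45 at or before T9 starts 17:15 → clear.
T5: ends 17:15 at or before T9 starts 17:15 → clear.
T6: starts 17:15 before T9 ends 18:45, and ends 18:15 after T9 starts 17:15 → overlap.
T7: starts 17:15 before T9 ends 18:45, and ends 20:15 after T9 starts 17:15 → overlap.
T8: starts 17:45 before T9 ends 18:45, and ends 21:00 after T9 starts 17:15 → overlap.
T9 overlaps T6, T7, T8.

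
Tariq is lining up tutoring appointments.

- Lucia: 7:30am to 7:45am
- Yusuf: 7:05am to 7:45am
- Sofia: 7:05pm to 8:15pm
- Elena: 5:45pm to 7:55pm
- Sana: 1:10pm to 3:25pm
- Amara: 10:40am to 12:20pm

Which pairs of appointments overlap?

Elena & Sofia, Lucia & Yusuf

Sorted by start: Yusuf, Lucia, Amara, Sana, Elena, Sofia.
Lucia starts before Yusuf ends → Yusuf and Lucia overlap.
Amara starts after Yusuf ends; Yusuf is clear from here.
Amara starts after Lucia ends; Lucia is clear from here.
Sana starts after Amara ends; Amara is clear from here.
Elena starts after Sana ends; Sana is clear from here.
Sofia starts before Elena ends → Elena and Sofia overlap.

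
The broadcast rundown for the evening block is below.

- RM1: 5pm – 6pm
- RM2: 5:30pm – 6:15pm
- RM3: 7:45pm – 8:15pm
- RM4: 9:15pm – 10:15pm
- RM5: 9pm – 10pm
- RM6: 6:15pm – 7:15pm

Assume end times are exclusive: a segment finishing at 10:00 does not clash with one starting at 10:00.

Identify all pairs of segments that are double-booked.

Sorted by start: RM1, RM2, RM6, RM3, RM5, RM4.
RM2 starts before RM1 ends → RM1 and RM2 overlap.
RM6 starts after RM1 ends — done with RM1.
RM6 starts exactly when RM2 ends (back-to-back, no overlap) — done with RM2.
RM3 starts after RM6 ends — done with RM6.
RM5 starts after RM3 ends — done with RM3.
RM4 starts before RM5 ends → RM5 and RM4 overlap.

RM1 & RM2, RM4 & RM5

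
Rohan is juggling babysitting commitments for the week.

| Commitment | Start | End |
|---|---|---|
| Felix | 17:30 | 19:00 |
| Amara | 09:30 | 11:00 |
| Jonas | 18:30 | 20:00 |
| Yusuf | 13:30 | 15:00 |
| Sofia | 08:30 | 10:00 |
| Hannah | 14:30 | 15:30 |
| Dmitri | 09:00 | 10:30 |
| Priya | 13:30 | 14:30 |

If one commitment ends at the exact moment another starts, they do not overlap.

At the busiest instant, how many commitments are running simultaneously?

3

Sweep the timeline, counting +1 at each start and −1 at each end (ends before starts at a tie):
08:30 start Sofia → 1
09:00 start Dmitri → 2
09:30 start Amara → 3
10:00 end Sofia → 2
10:30 end Dmitri → 1
11:00 end Amara → 0
13:30 start Priya → 1
13:30 start Yusuf → 2
14:30 end Priya → 1
14:30 start Hannah → 2
15:00 end Yusuf → 1
15:30 end Hannah → 0
17:30 start Felix → 1
18:30 start Jonas → 2
19:00 end Felix → 1
20:00 end Jonas → 0
Peak is 3, at 09:30 (Amara, Dmitri, Sofia).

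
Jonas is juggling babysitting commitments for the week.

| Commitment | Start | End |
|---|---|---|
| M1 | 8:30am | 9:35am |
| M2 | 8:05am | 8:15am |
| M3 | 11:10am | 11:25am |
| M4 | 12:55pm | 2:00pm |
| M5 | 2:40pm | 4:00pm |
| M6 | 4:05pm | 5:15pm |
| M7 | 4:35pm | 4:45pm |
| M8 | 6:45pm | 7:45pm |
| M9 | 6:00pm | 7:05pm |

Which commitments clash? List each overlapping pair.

M6 & M7, M8 & M9

Sorted by start: M2, M1, M3, M4, M5, M6, M7, M9, M8.
M1 starts after M2 ends, so M2 has no further overlaps.
M3 starts after M1 ends, so M1 has no further overlaps.
M4 starts after M3 ends, so M3 has no further overlaps.
M5 starts after M4 ends, so M4 has no further overlaps.
M6 starts after M5 ends, so M5 has no further overlaps.
M7 starts before M6 ends → M6 and M7 overlap.
M9 starts after M6 ends, so M6 has no further overlaps.
M9 starts after M7 ends, so M7 has no further overlaps.
M8 starts before M9 ends → M9 and M8 overlap.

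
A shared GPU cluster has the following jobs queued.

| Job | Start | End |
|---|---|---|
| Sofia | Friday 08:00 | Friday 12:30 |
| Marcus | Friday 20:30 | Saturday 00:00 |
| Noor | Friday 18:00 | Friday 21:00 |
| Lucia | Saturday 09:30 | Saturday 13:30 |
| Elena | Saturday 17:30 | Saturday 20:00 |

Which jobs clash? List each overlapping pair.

Marcus & Noor

Check each pair: they overlap iff neither finishes before the other starts.
Sorted by start: Sofia, Noor, Marcus, Lucia, Elena.
Noor starts after Sofia ends; Sofia is clear from here.
Marcus starts before Noor ends → Noor and Marcus overlap.
Lucia starts after Noor ends; Noor is clear from here.
Lucia starts after Marcus ends; Marcus is clear from here.
Elena starts after Lucia ends.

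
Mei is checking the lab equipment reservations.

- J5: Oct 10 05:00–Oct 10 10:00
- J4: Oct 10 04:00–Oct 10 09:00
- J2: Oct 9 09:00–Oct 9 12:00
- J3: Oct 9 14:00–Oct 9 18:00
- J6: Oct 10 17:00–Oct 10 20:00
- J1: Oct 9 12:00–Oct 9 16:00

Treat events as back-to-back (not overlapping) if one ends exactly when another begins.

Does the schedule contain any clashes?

Check each pair: they overlap iff neither finishes before the other starts.
Sorted by start: J2, J1, J3, J4, J5, J6.
J1 starts exactly when J2 ends (back-to-back, no overlap) — done with J2.
J3 starts before J1 ends → J1 and J3 overlap.
That's a conflict, so the schedule is not conflict-free.

Yes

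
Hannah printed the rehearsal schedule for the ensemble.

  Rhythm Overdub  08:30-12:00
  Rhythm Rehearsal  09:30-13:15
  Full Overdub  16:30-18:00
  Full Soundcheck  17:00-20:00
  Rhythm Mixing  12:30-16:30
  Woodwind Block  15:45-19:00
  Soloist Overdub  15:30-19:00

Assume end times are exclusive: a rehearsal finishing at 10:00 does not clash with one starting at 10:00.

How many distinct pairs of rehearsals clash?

Sorted by start: Rhythm Overdub, Rhythm Rehearsal, Rhythm Mixing, Soloist Overdub, Woodwind Block, Full Overdub, Full Soundcheck.
Rhythm Rehearsal starts before Rhythm Overdub ends → Rhythm Overdub and Rhythm Rehearsal overlap.
Rhythm Mixing starts after Rhythm Overdub ends, so Rhythm Overdub has no further overlaps.
Rhythm Mixing starts before Rhythm Rehearsal ends → Rhythm Rehearsal and Rhythm Mixing overlap.
Soloist Overdub starts after Rhythm Rehearsal ends, so Rhythm Rehearsal has no further overlaps.
Soloist Overdub starts before Rhythm Mixing ends → Rhythm Mixing and Soloist Overdub overlap.
Woodwind Block starts before Rhythm Mixing ends → Rhythm Mixing and Woodwind Block overlap.
Full Overdub starts exactly when Rhythm Mixing ends (back-to-back, no overlap), so Rhythm Mixing has no further overlaps.
Woodwind Block starts before Soloist Overdub ends → Soloist Overdub and Woodwind Block overlap.
Full Overdub starts before Soloist Overdub ends → Soloist Overdub and Full Overdub overlap.
Full Soundcheck starts before Soloist Overdub ends → Soloist Overdub and Full Soundcheck overlap.
Full Overdub starts before Woodwind Block ends → Woodwind Block and Full Overdub overlap.
Full Soundcheck starts before Woodwind Block ends → Woodwind Block and Full Soundcheck overlap.
Full Soundcheck starts before Full Overdub ends → Full Overdub and Full Soundcheck overlap.
Overlapping pairs: Full Overdub & Full Soundcheck, Full Overdub & Soloist Overdub, Full Overdub & Woodwind Block, Full Soundcheck & Soloist Overdub, Full Soundcheck & Woodwind Block, Rhythm Mixing & Rhythm Rehearsal, Rhythm Mixing & Soloist Overdub, Rhythm Mixing & Woodwind Block, Rhythm Overdub & Rhythm Rehearsal, Soloist Overdub & Woodwind Block — 10 in total.

10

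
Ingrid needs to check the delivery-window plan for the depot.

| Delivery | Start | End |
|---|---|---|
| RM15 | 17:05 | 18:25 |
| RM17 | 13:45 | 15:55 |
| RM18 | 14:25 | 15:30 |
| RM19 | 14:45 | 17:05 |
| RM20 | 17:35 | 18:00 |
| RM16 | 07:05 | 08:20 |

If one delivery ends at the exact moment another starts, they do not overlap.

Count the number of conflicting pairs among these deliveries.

Sorted by start: RM16, RM17, RM18, RM19, RM15, RM20.
RM17 starts after RM16 ends, so nothing later overlaps RM16 either.
RM18 starts before RM17 ends → RM17 and RM18 overlap.
RM19 starts before RM17 ends → RM17 and RM19 overlap.
RM15 starts after RM17 ends, so nothing later overlaps RM17 either.
RM19 starts before RM18 ends → RM18 and RM19 overlap.
RM15 starts after RM18 ends, so nothing later overlaps RM18 either.
RM15 starts exactly when RM19 ends (back-to-back, no overlap), so nothing later overlaps RM19 either.
RM20 starts before RM15 ends → RM15 and RM20 overlap.
Overlapping pairs: RM15 & RM20, RM17 & RM18, RM17 & RM19, RM18 & RM19 — 4 in total.

4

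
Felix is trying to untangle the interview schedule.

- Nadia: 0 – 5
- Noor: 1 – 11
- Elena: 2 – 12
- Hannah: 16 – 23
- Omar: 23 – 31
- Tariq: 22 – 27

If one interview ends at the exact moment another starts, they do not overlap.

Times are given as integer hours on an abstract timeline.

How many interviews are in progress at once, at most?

Walk through starts and ends in time order (an end at T is processed before a start at T):
0 start Nadia → 1
1 start Noor → 2
2 start Elena → 3
5 end Nadia → 2
11 end Noor → 1
12 end Elena → 0
16 start Hannah → 1
22 start Tariq → 2
23 end Hannah → 1
23 start Omar → 2
27 end Tariq → 1
31 end Omar → 0
Peak is 3, at 2 (Elena, Nadia, Noor).

3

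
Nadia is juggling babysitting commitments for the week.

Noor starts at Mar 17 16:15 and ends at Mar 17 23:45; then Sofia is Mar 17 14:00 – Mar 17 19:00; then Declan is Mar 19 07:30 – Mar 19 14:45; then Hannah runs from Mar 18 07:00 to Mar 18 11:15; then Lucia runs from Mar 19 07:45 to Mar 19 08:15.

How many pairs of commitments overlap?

2

Check each pair: they overlap iff neither finishes before the other starts.
Sorted by start: Sofia, Noor, Hannah, Declan, Lucia.
Noor starts before Sofia ends → Sofia and Noor overlap.
Hannah starts after Sofia ends — done with Sofia.
Hannah starts after Noor ends — done with Noor.
Declan starts after Hannah ends — done with Hannah.
Lucia starts before Declan ends → Declan and Lucia overlap.
Overlapping pairs: Declan & Lucia, Noor & Sofia — 2 in total.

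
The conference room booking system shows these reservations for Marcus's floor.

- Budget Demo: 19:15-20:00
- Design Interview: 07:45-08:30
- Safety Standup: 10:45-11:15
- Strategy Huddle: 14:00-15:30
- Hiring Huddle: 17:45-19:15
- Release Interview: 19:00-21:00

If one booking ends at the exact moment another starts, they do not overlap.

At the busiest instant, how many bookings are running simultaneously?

2

Sweep the timeline, counting +1 at each start and −1 at each end (ends before starts at a tie):
07:45 start Design Interview → 1
08:30 end Design Interview → 0
10:45 start Safety Standup → 1
11:15 end Safety Standup → 0
14:00 start Strategy Huddle → 1
15:30 end Strategy Huddle → 0
17:45 start Hiring Huddle → 1
19:00 start Release Interview → 2
19:15 end Hiring Huddle → 1
19:15 start Budget Demo → 2
20:00 end Budget Demo → 1
21:00 end Release Interview → 0
Peak is 2, at 19:00 (Hiring Huddle, Release Interview).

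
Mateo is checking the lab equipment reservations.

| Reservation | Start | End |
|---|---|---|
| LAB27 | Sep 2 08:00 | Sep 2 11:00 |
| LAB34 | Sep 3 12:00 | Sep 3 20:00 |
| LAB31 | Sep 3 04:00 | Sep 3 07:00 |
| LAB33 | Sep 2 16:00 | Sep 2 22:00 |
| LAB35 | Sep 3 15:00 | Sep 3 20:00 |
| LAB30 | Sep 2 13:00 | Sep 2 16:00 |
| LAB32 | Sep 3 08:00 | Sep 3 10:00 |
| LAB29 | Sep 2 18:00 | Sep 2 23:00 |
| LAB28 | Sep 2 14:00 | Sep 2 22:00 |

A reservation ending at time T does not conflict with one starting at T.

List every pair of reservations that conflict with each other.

Check each pair: they overlap iff neither finishes before the other starts.
Sorted by start: LAB27, LAB30, LAB28, LAB33, LAB29, LAB31, LAB32, LAB34, LAB35.
LAB30 starts after LAB27 ends — done with LAB27.
LAB28 starts before LAB30 ends → LAB30 and LAB28 overlap.
LAB33 starts exactly when LAB30 ends (back-to-back, no overlap) — done with LAB30.
LAB33 starts before LAB28 ends → LAB28 and LAB33 overlap.
LAB29 starts before LAB28 ends → LAB28 and LAB29 overlap.
LAB31 starts after LAB28 ends — done with LAB28.
LAB29 starts before LAB33 ends → LAB33 and LAB29 overlap.
LAB31 starts after LAB33 ends — done with LAB33.
LAB31 starts after LAB29 ends — done with LAB29.
LAB32 starts after LAB31 ends — done with LAB31.
LAB34 starts after LAB32 ends — done with LAB32.
LAB35 starts before LAB34 ends → LAB34 and LAB35 overlap.

LAB28 & LAB29, LAB28 & LAB30, LAB28 & LAB33, LAB29 & LAB33, LAB34 & LAB35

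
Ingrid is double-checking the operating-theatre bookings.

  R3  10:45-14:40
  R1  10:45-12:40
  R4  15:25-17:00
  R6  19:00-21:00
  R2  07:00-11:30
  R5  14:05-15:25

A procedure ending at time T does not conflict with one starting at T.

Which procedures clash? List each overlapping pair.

R1 & R2, R1 & R3, R2 & R3, R3 & R5

Sorted by start: R2, R1, R3, R5, R4, R6.
R1 starts before R2 ends → R2 and R1 overlap.
R3 starts before R2 ends → R2 and R3 overlap.
R5 starts after R2 ends, so R2 has no further overlaps.
R3 starts before R1 ends → R1 and R3 overlap.
R5 starts after R1 ends, so R1 has no further overlaps.
R5 starts before R3 ends → R3 and R5 overlap.
R4 starts after R3 ends, so R3 has no further overlaps.
R4 starts exactly when R5 ends (back-to-back, no overlap), so R5 has no further overlaps.
R6 starts after R4 ends.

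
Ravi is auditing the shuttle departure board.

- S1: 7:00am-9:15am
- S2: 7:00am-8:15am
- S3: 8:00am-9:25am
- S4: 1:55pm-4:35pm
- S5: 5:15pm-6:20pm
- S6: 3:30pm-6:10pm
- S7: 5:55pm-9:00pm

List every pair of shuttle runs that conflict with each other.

S1 & S2, S1 & S3, S2 & S3, S4 & S6, S5 & S6, S5 & S7, S6 & S7

Sorted by start: S1, S2, S3, S4, S6, S5, S7.
S2 starts before S1 ends → S1 and S2 overlap.
S3 starts before S1 ends → S1 and S3 overlap.
S4 starts after S1 ends; S1 is clear from here.
S3 starts before S2 ends → S2 and S3 overlap.
S4 starts after S2 ends; S2 is clear from here.
S4 starts after S3 ends; S3 is clear from here.
S6 starts before S4 ends → S4 and S6 overlap.
S5 starts after S4 ends; S4 is clear from here.
S5 starts before S6 ends → S6 and S5 overlap.
S7 starts before S6 ends → S6 and S7 overlap.
S7 starts before S5 ends → S5 and S7 overlap.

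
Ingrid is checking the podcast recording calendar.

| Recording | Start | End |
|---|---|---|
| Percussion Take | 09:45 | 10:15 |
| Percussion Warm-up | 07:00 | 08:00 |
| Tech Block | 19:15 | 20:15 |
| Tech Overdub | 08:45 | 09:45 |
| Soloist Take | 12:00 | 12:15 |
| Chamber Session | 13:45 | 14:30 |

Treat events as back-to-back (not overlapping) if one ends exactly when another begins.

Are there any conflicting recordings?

Sorted by start: Percussion Warm-up, Tech Overdub, Percussion Take, Soloist Take, Chamber Session, Tech Block.
Tech Overdub starts after Percussion Warm-up ends; Percussion Warm-up is clear from here.
Percussion Take starts exactly when Tech Overdub ends (back-to-back, no overlap); Tech Overdub is clear from here.
Soloist Take starts after Percussion Take ends; Percussion Take is clear from here.
Chamber Session starts after Soloist Take ends; Soloist Take is clear from here.
Tech Block starts after Chamber Session ends.
Every pair is clear; the schedule has no overlaps.

No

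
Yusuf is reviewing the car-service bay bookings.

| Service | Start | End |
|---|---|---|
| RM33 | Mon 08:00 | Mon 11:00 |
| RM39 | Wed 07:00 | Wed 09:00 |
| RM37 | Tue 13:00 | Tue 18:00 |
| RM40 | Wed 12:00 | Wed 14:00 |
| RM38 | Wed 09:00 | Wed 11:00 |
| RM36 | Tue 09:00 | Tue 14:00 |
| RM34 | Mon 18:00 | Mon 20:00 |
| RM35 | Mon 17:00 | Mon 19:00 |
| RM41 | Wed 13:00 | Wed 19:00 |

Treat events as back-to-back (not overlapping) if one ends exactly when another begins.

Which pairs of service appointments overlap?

RM34 & RM35, RM36 & RM37, RM40 & RM41

Sorted by start: RM33, RM35, RM34, RM36, RM37, RM39, RM38, RM40, RM41.
RM35 starts after RM33 ends, so RM33 has no further overlaps.
RM34 starts before RM35 ends → RM35 and RM34 overlap.
RM36 starts after RM35 ends, so RM35 has no further overlaps.
RM36 starts after RM34 ends, so RM34 has no further overlaps.
RM37 starts before RM36 ends → RM36 and RM37 overlap.
RM39 starts after RM36 ends, so RM36 has no further overlaps.
RM39 starts after RM37 ends, so RM37 has no further overlaps.
RM38 starts exactly when RM39 ends (back-to-back, no overlap), so RM39 has no further overlaps.
RM40 starts after RM38 ends, so RM38 has no further overlaps.
RM41 starts before RM40 ends → RM40 and RM41 overlap.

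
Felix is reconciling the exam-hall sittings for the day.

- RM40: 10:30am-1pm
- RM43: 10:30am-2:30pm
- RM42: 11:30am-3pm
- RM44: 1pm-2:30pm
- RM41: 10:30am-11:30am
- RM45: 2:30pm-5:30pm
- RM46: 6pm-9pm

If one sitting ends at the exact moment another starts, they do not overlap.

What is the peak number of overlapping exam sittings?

Walk through starts and ends in time order (an end at T is processed before a start at T):
10:30am start RM40 → 1
10:30am start RM41 → 2
10:30am start RM43 → 3
11:30am end RM41 → 2
11:30am start RM42 → 3
1pm end RM40 → 2
1pm start RM44 → 3
2:30pm end RM43 → 2
2:30pm end RM44 → 1
2:30pm start RM45 → 2
3pm end RM42 → 1
5:30pm end RM45 → 0
6pm start RM46 → 1
9pm end RM46 → 0
Peak is 3, at 10:30am (RM40, RM41, RM43).

3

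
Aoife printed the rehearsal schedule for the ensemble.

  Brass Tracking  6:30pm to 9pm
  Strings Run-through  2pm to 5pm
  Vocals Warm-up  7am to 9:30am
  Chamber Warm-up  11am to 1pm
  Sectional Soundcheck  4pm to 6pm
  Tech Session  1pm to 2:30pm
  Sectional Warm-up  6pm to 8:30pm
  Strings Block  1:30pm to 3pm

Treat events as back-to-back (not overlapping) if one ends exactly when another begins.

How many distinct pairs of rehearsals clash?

5

Sorted by start: Vocals Warm-up, Chamber Warm-up, Tech Session, Strings Block, Strings Run-through, Sectional Soundcheck, Sectional Warm-up, Brass Tracking.
Chamber Warm-up starts after Vocals Warm-up ends, so Vocals Warm-up has no further overlaps.
Tech Session starts exactly when Chamber Warm-up ends (back-to-back, no overlap), so Chamber Warm-up has no further overlaps.
Strings Block starts before Tech Session ends → Tech Session and Strings Block overlap.
Strings Run-through starts before Tech Session ends → Tech Session and Strings Run-through overlap.
Sectional Soundcheck starts after Tech Session ends, so Tech Session has no further overlaps.
Strings Run-through starts before Strings Block ends → Strings Block and Strings Run-through overlap.
Sectional Soundcheck starts after Strings Block ends, so Strings Block has no further overlaps.
Sectional Soundcheck starts before Strings Run-through ends → Strings Run-through and Sectional Soundcheck overlap.
Sectional Warm-up starts after Strings Run-through ends, so Strings Run-through has no further overlaps.
Sectional Warm-up starts exactly when Sectional Soundcheck ends (back-to-back, no overlap), so Sectional Soundcheck has no further overlaps.
Brass Tracking starts before Sectional Warm-up ends → Sectional Warm-up and Brass Tracking overlap.
Overlapping pairs: Brass Tracking & Sectional Warm-up, Sectional Soundcheck & Strings Run-through, Strings Block & Strings Run-through, Strings Block & Tech Session, Strings Run-through & Tech Session — 5 in total.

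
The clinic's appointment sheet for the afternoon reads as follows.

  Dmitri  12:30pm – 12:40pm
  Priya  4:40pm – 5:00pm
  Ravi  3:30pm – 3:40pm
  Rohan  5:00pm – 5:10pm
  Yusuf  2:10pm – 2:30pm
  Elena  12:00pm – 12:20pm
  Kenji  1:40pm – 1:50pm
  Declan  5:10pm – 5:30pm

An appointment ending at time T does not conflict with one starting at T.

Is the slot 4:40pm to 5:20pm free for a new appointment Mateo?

No — it overlaps Declan, Priya, Rohan

Elena: ends 12:20pm at or before Mateo starts 4:40pm → clear.
Dmitri: ends 12:40pm at or before Mateo starts 4:40pm → clear.
Kenji: ends 1:50pm at or before Mateo starts 4:40pm → clear.
Yusuf: ends 2:30pm at or before Mateo starts 4:40pm → clear.
Ravi: ends 3:40pm at or before Mateo starts 4:40pm → clear.
Priya: starts 4:40pm before Mateo ends 5:20pm, and ends 5:00pm after Mateo starts 4:40pm → overlap.
Rohan: starts 5:00pm before Mateo ends 5:20pm, and ends 5:10pm after Mateo starts 4:40pm → overlap.
Declan: starts 5:10pm before Mateo ends 5:20pm, and ends 5:30pm after Mateo starts 4:40pm → overlap.
Mateo overlaps Declan, Priya, Rohan.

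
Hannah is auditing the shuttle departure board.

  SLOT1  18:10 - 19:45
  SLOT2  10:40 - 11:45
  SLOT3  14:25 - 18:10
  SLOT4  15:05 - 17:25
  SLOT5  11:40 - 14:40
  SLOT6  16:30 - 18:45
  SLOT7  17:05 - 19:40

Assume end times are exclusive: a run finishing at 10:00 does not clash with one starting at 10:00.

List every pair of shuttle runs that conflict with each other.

Sorted by start: SLOT2, SLOT5, SLOT3, SLOT4, SLOT6, SLOT7, SLOT1.
SLOT5 starts before SLOT2 ends → SLOT2 and SLOT5 overlap.
SLOT3 starts after SLOT2 ends — done with SLOT2.
SLOT3 starts before SLOT5 ends → SLOT5 and SLOT3 overlap.
SLOT4 starts after SLOT5 ends — done with SLOT5.
SLOT4 starts before SLOT3 ends → SLOT3 and SLOT4 overlap.
SLOT6 starts before SLOT3 ends → SLOT3 and SLOT6 overlap.
SLOT7 starts before SLOT3 ends → SLOT3 and SLOT7 overlap.
SLOT1 starts exactly when SLOT3 ends (back-to-back, no overlap).
SLOT6 starts before SLOT4 ends → SLOT4 and SLOT6 overlap.
SLOT7 starts before SLOT4 ends → SLOT4 and SLOT7 overlap.
SLOT1 starts after SLOT4 ends.
SLOT7 starts before SLOT6 ends → SLOT6 and SLOT7 overlap.
SLOT1 starts before SLOT6 ends → SLOT6 and SLOT1 overlap.
SLOT1 starts before SLOT7 ends → SLOT7 and SLOT1 overlap.

SLOT1 & SLOT6, SLOT1 & SLOT7, SLOT2 & SLOT5, SLOT3 & SLOT4, SLOT3 & SLOT5, SLOT3 & SLOT6, SLOT3 & SLOT7, SLOT4 & SLOT6, SLOT4 & SLOT7, SLOT6 & SLOT7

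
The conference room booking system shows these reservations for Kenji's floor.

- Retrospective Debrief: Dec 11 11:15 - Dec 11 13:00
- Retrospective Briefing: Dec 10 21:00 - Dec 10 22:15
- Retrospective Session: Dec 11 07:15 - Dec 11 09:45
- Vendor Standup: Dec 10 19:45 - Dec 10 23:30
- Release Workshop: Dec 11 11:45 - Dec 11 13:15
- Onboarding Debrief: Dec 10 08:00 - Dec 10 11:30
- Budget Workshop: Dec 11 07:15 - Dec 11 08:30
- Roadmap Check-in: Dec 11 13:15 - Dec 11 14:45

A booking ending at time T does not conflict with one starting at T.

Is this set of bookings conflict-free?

No

Two intervals overlap when each starts before the other ends.
Sorted by start: Onboarding Debrief, Vendor Standup, Retrospective Briefing, Budget Workshop, Retrospective Session, Retrospective Debrief, Release Workshop, Roadmap Check-in.
Vendor Standup starts after Onboarding Debrief ends; Onboarding Debrief is clear from here.
Retrospective Briefing starts before Vendor Standup ends → Vendor Standup and Retrospective Briefing overlap.
That's a conflict, so the schedule is not conflict-free.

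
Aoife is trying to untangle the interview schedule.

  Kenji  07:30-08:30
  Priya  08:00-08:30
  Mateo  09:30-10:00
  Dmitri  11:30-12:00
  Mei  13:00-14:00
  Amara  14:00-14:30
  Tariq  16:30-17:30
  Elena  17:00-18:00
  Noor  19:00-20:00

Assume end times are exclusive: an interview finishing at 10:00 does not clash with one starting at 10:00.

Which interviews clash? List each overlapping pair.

Sorted by start: Kenji, Priya, Mateo, Dmitri, Mei, Amara, Tariq, Elena, Noor.
Priya starts before Kenji ends → Kenji and Priya overlap.
Mateo starts after Kenji ends, so Kenji has no further overlaps.
Mateo starts after Priya ends, so Priya has no further overlaps.
Dmitri starts after Mateo ends, so Mateo has no further overlaps.
Mei starts after Dmitri ends, so Dmitri has no further overlaps.
Amara starts exactly when Mei ends (back-to-back, no overlap), so Mei has no further overlaps.
Tariq starts after Amara ends, so Amara has no further overlaps.
Elena starts before Tariq ends → Tariq and Elena overlap.
Noor starts after Tariq ends.
Noor starts after Elena ends.

Elena & Tariq, Kenji & Priya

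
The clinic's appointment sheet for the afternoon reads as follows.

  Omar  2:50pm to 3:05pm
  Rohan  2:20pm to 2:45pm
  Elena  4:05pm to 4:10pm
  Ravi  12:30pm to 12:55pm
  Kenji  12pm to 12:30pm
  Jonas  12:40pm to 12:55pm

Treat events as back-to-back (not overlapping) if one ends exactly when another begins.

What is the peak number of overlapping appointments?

Sort all start/end points and keep a running count:
12pm start Kenji → 1
12:30pm end Kenji → 0
12:30pm start Ravi → 1
12:40pm start Jonas → 2
12:55pm end Jonas → 1
12:55pm end Ravi → 0
2:20pm start Rohan → 1
2:45pm end Rohan → 0
2:50pm start Omar → 1
3:05pm end Omar → 0
4:05pm start Elena → 1
4:10pm end Elena → 0
Peak is 2, at 12:40pm (Jonas, Ravi).

2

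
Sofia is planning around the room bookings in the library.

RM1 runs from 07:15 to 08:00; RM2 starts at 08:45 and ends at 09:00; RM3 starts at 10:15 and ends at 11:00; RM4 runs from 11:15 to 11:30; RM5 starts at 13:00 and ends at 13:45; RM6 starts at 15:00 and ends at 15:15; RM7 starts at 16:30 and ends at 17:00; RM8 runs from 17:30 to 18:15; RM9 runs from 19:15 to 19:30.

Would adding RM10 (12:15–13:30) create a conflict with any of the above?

RM1: ends 08:00 at or before RM10 starts 12:15 → clear.
RM2: ends 09:00 at or before RM10 starts 12:15 → clear.
RM3: ends 11:00 at or before RM10 starts 12:15 → clear.
RM4: ends 11:30 at or before RM10 starts 12:15 → clear.
RM5: starts 13:00 before RM10 ends 13:30, and ends 13:45 after RM10 starts 12:15 → overlap.
RM6: starts 15:00 at or after RM10 ends 13:30 → clear.
RM7: starts 16:30 at or after RM10 ends 13:30 → clear.
RM8: starts 17:30 at or after RM10 ends 13:30 → clear.
RM9: starts 19:15 at or after RM10 ends 13:30 → clear.
RM10 overlaps RM5.

Yes — it overlaps RM5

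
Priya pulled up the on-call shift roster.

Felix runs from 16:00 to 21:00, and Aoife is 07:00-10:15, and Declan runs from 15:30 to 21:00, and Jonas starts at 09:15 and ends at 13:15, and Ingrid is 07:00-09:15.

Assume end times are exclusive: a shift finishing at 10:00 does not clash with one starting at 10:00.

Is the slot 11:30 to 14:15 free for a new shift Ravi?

No — it overlaps Jonas

Ingrid: ends 09:15 at or before Ravi starts 11:30 → clear.
Aoife: ends 10:15 at or before Ravi starts 11:30 → clear.
Jonas: starts 09:15 before Ravi ends 14:15, and ends 13:15 after Ravi starts 11:30 → overlap.
Declan: starts 15:30 at or after Ravi ends 14:15 → clear.
Felix: starts 16:00 at or after Ravi ends 14:15 → clear.
Ravi overlaps Jonas.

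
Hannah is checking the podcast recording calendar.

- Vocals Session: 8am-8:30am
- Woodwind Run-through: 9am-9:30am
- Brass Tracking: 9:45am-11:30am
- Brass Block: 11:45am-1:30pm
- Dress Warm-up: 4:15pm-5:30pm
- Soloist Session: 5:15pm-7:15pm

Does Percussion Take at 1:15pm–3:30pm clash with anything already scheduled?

Yes — it overlaps Brass Block

Vocals Session: ends 8:30am at or before Percussion Take starts 1:15pm → clear.
Woodwind Run-through: ends 9:30am at or before Percussion Take starts 1:15pm → clear.
Brass Tracking: ends 11:30am at or before Percussion Take starts 1:15pm → clear.
Brass Block: starts 11:45am before Percussion Take ends 3:30pm, and ends 1:30pm after Percussion Take starts 1:15pm → overlap.
Dress Warm-up: starts 4:15pm at or after Percussion Take ends 3:30pm → clear.
Soloist Session: starts 5:15pm at or after Percussion Take ends 3:30pm → clear.
Percussion Take overlaps Brass Block.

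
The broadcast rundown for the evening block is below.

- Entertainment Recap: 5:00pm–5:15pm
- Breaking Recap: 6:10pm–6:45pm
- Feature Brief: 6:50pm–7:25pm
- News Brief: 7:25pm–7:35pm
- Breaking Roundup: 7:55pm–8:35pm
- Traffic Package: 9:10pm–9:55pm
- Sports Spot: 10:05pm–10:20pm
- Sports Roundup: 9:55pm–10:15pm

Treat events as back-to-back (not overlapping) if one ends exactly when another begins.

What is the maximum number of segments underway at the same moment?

2

Sort all start/end points and keep a running count:
5:00pm start Entertainment Recap → 1
5:15pm end Entertainment Recap → 0
6:10pm start Breaking Recap → 1
6:45pm end Breaking Recap → 0
6:50pm start Feature Brief → 1
7:25pm end Feature Brief → 0
7:25pm start News Brief → 1
7:35pm end News Brief → 0
7:55pm start Breaking Roundup → 1
8:35pm end Breaking Roundup → 0
9:10pm start Traffic Package → 1
9:55pm end Traffic Package → 0
9:55pm start Sports Roundup → 1
10:05pm start Sports Spot → 2
10:15pm end Sports Roundup → 1
10:20pm end Sports Spot → 0
Peak is 2, at 10:05pm (Sports Roundup, Sports Spot).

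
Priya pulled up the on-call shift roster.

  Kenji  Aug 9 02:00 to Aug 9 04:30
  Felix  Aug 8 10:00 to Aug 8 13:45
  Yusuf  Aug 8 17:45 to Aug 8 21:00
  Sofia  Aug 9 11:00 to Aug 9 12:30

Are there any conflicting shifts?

Two intervals overlap when each starts before the other ends.
Sorted by start: Felix, Yusuf, Kenji, Sofia.
Yusuf starts after Felix ends; Felix is clear from here.
Kenji starts after Yusuf ends; Yusuf is clear from here.
Sofia starts after Kenji ends.
Every pair is clear; the schedule has no overlaps.

No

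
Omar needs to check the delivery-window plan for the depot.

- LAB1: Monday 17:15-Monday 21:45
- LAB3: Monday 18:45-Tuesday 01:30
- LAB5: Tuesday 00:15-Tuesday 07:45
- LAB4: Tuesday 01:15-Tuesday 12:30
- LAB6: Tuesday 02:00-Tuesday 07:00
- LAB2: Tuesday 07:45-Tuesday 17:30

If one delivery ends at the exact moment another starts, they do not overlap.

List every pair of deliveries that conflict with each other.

LAB1 & LAB3, LAB2 & LAB4, LAB3 & LAB4, LAB3 & LAB5, LAB4 & LAB5, LAB4 & LAB6, LAB5 & LAB6

Sorted by start: LAB1, LAB3, LAB5, LAB4, LAB6, LAB2.
LAB3 starts before LAB1 ends → LAB1 and LAB3 overlap.
LAB5 starts after LAB1 ends — done with LAB1.
LAB5 starts before LAB3 ends → LAB3 and LAB5 overlap.
LAB4 starts before LAB3 ends → LAB3 and LAB4 overlap.
LAB6 starts after LAB3 ends — done with LAB3.
LAB4 starts before LAB5 ends → LAB5 and LAB4 overlap.
LAB6 starts before LAB5 ends → LAB5 and LAB6 overlap.
LAB2 starts exactly when LAB5 ends (back-to-back, no overlap).
LAB6 starts before LAB4 ends → LAB4 and LAB6 overlap.
LAB2 starts before LAB4 ends → LAB4 and LAB2 overlap.
LAB2 starts after LAB6 ends.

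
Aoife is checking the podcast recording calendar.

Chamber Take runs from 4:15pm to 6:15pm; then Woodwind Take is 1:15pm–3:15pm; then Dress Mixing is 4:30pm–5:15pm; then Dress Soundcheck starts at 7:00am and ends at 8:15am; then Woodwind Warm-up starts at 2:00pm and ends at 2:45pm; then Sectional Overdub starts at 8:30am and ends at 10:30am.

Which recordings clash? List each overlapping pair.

Sorted by start: Dress Soundcheck, Sectional Overdub, Woodwind Take, Woodwind Warm-up, Chamber Take, Dress Mixing.
Sectional Overdub starts after Dress Soundcheck ends; Dress Soundcheck is clear from here.
Woodwind Take starts after Sectional Overdub ends; Sectional Overdub is clear from here.
Woodwind Warm-up starts before Woodwind Take ends → Woodwind Take and Woodwind Warm-up overlap.
Chamber Take starts after Woodwind Take ends; Woodwind Take is clear from here.
Chamber Take starts after Woodwind Warm-up ends; Woodwind Warm-up is clear from here.
Dress Mixing starts before Chamber Take ends → Chamber Take and Dress Mixing overlap.

Chamber Take & Dress Mixing, Woodwind Take & Woodwind Warm-up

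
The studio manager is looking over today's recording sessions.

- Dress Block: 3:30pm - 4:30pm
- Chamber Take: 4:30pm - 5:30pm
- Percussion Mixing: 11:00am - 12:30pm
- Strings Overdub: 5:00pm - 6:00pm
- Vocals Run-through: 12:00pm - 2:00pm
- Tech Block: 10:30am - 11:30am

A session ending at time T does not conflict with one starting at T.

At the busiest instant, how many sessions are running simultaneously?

2

Sort all start/end points and keep a running count:
10:30am start Tech Block → 1
11:00am start Percussion Mixing → 2
11:30am end Tech Block → 1
12:00pm start Vocals Run-through → 2
12:30pm end Percussion Mixing → 1
2:00pm end Vocals Run-through → 0
3:30pm start Dress Block → 1
4:30pm end Dress Block → 0
4:30pm start Chamber Take → 1
5:00pm start Strings Overdub → 2
5:30pm end Chamber Take → 1
6:00pm end Strings Overdub → 0
Peak is 2, at 11:00am (Percussion Mixing, Tech Block).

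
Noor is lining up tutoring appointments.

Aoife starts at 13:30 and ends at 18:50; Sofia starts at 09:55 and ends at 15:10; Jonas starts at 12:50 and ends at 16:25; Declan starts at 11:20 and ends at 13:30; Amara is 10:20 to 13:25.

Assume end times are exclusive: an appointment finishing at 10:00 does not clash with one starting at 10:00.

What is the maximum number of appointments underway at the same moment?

Sort all start/end points and keep a running count:
09:55 start Sofia → 1
10:20 start Amara → 2
11:20 start Declan → 3
12:50 start Jonas → 4
13:25 end Amara → 3
13:30 end Declan → 2
13:30 start Aoife → 3
15:10 end Sofia → 2
16:25 end Jonas → 1
18:50 end Aoife → 0
Peak is 4, at 12:50 (Amara, Declan, Jonas, Sofia).

4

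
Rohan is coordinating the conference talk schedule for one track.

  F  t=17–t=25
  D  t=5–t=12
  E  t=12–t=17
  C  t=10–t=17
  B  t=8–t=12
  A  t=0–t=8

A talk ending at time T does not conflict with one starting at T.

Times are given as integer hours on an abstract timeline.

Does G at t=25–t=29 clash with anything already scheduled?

A: ends t=8 at or before G starts t=25 → clear.
D: ends t=12 at or before G starts t=25 → clear.
B: ends t=12 at or before G starts t=25 → clear.
C: ends t=17 at or before G starts t=25 → clear.
E: ends t=17 at or before G starts t=25 → clear.
F: ends t=25 at or before G starts t=25 → clear.

No — it doesn't clash with anything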